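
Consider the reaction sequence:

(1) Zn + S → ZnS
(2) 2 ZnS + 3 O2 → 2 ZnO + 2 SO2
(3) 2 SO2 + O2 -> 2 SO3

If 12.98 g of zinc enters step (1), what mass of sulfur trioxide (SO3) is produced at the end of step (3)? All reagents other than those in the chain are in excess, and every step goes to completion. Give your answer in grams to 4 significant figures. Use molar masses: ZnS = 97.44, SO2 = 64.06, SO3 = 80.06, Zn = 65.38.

15.89 g

n(Zn) = 12.98 / 65.38 = 0.19853 mol.
Reaction (1): Zn→ZnS ratio 1:1 ⇒ n(ZnS) = 0.19853 mol.
Reaction (2): ZnS→SO2 ratio 2:2 ⇒ n(SO2) = 0.19853 mol.
Reaction (3): SO2→SO3 ratio 2:2 ⇒ n(SO3) = 0.19853 mol.
Mass of SO3 = 0.19853 × 80.06 = 15.894 g.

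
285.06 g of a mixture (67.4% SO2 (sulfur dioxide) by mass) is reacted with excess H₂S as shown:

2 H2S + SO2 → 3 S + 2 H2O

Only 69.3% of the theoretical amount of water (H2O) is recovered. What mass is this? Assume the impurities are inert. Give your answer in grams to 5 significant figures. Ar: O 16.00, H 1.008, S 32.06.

74.891 g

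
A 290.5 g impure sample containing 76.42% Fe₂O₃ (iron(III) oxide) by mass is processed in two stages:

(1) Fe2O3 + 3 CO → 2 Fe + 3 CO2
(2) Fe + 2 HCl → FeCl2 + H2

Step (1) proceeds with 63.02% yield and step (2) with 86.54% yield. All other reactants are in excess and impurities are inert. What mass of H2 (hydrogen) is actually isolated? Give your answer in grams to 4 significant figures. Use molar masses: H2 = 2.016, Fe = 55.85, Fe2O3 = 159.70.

Pure Fe2O3 = 290.5 × 0.7642 = 222.00 g.
n(Fe2O3) = 222.00 / 159.70 = 1.3901 mol.
Step 1 (Fe2O3:Fe = 1:2): theoretical n(Fe) = 2.7802 mol; at 63.02% yield, n(Fe) = 1.7521 mol.
Step 2 (Fe:H2 = 1:1): theoretical n(H2) = 1.7521 mol, so theoretical mass = 1.7521 × 2.016 = 3.5322 g.
At 86.54% yield, actual mass of H2 = 3.5322 × 0.8654 = 3.0568 g.

3.057 g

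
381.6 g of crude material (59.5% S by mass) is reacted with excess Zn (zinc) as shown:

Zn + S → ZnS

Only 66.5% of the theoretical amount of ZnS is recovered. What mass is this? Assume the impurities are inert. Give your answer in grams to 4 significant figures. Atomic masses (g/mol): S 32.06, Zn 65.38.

Pure S available = 381.6 g × 0.595 = 227.05 g.
M(S) = 32.06 g/mol.
M(ZnS) = 65.38 + 32.06 = 97.44 g/mol.
n(S) = 227.05 g / 32.06 g/mol = 7.0821 mol.
From the equation the S:ZnS mole ratio is 1:1, so n(ZnS) = 7.0821 × 1/1 = 7.0821 mol.
Mass of ZnS = 7.0821 mol × 97.44 g/mol = 690.08 g.
Actual mass collected = 690.08 g × 0.665 = 458.90 g.

458.9 g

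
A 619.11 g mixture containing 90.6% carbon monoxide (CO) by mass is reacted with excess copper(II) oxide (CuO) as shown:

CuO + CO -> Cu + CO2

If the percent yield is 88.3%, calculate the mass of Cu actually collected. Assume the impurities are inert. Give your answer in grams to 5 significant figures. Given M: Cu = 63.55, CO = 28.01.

Pure CO available = 619.11 g × 0.906 = 560.914 g.
n(CO) = 560.914 g / 28.01 g/mol = 20.0255 mol.
From the equation the CO:Cu mole ratio is 1:1, so n(Cu) = 20.0255 × 1/1 = 20.0255 mol.
Mass of Cu = 20.0255 mol × 63.55 g/mol = 1272.62 g.
Actual mass collected = 1272.62 g × 0.883 = 1123.72 g.

1123.7 g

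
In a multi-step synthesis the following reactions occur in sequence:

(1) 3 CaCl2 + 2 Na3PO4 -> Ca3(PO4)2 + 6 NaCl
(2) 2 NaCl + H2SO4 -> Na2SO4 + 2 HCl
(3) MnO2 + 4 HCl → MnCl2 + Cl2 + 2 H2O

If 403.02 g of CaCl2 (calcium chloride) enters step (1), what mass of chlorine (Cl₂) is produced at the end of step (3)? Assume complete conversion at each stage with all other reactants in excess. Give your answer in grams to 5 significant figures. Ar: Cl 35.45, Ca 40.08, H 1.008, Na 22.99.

128.74 g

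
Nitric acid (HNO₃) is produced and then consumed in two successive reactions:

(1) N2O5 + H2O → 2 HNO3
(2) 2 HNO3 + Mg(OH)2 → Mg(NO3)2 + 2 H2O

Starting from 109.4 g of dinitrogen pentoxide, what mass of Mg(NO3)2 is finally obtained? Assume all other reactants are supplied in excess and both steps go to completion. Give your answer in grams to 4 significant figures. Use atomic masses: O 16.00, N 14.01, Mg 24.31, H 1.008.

150.2 g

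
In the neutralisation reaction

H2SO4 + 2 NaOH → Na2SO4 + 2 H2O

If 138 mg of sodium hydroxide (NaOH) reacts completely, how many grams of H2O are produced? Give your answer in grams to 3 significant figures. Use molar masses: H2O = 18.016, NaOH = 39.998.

0.0622 g

Convert: 138 mg = 0.1380 g.
n(NaOH) = 0.1380 g / 39.998 g/mol = 0.003450 mol.
From the equation the NaOH:H2O mole ratio is 2:2, so n(H2O) = 0.003450 × 2/2 = 0.003450 mol.
Mass of H2O = 0.003450 mol × 18.016 g/mol = 0.06216 g.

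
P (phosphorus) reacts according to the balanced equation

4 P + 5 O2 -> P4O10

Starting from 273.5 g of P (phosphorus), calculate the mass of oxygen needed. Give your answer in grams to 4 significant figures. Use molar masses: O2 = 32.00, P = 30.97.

n(P) = 273.50 g / 30.97 g/mol = 8.8311 mol.
From the equation the P:O2 mole ratio is 4:5, so n(O2) = 8.8311 × 5/4 = 11.039 mol.
Mass of O2 = 11.039 mol × 32.00 g/mol = 353.25 g.

353.2 g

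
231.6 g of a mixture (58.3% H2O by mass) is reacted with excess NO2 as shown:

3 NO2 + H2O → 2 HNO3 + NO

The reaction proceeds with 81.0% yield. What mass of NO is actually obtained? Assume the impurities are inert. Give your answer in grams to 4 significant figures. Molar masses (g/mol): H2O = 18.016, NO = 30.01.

Pure H2O available = 231.6 g × 0.583 = 135.02 g.
n(H2O) = 135.02 g / 18.016 g/mol = 7.4946 mol.
From the equation the H2O:NO mole ratio is 1:1, so n(NO) = 7.4946 × 1/1 = 7.4946 mol.
Mass of NO = 7.4946 mol × 30.01 g/mol = 224.91 g.
Actual mass collected = 224.91 g × 0.810 = 182.18 g.

182.2 g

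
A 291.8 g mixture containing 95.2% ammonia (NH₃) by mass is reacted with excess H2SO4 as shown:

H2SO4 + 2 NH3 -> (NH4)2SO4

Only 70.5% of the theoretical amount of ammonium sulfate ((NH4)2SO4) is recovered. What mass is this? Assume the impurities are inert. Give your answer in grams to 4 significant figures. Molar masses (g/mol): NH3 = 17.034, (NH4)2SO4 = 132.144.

Pure NH3 available = 291.8 g × 0.952 = 277.79 g.
n(NH3) = 277.79 g / 17.034 g/mol = 16.308 mol.
From the equation the NH3:(NH4)2SO4 mole ratio is 2:1, so n((NH4)2SO4) = 16.308 × 1/2 = 8.1541 mol.
Mass of (NH4)2SO4 = 8.1541 mol × 132.144 g/mol = 1077.5 g.
Actual mass collected = 1077.5 g × 0.705 = 759.65 g.

759.6 g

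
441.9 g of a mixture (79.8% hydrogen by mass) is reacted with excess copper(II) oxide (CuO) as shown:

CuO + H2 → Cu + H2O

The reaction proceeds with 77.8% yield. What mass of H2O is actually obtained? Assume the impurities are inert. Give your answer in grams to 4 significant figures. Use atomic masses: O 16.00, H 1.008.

2452 g

Pure H2 available = 441.9 g × 0.798 = 352.64 g.
M(H2) = 2(1.008) = 2.016 g/mol.
M(H2O) = 2(1.008) + 16.00 = 18.016 g/mol.
n(H2) = 352.64 g / 2.016 g/mol = 174.92 mol.
From the equation the H2:H2O mole ratio is 1:1, so n(H2O) = 174.92 × 1/1 = 174.92 mol.
Mass of H2O = 174.92 mol × 18.016 g/mol = 3151.3 g.
Actual mass collected = 3151.3 g × 0.778 = 2451.7 g.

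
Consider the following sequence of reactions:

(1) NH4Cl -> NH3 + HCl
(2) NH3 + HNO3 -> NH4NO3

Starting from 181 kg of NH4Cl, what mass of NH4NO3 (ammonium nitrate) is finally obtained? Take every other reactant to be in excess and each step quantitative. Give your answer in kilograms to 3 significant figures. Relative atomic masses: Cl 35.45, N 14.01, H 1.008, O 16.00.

M(NH4Cl) = 14.01 + 4(1.008) + 35.45 = 53.492 g/mol.
M(NH4NO3) = 2(14.01) + 4(1.008) + 3(16.00) = 80.052 g/mol.
181 kg = 181000 g.
n(NH4Cl) = 181000 / 53.492 = 3384 mol.
Step 1 gives a 1:1 ratio of NH4Cl to NH3, so n(NH3) = 3384 mol.
In step 2 the NH3:NH4NO3 ratio is 1:1, so n(NH4NO3) = 3384 mol.
Mass of NH4NO3 = 3384 × 80.052 = 270900 g = 271 kg.

271 kg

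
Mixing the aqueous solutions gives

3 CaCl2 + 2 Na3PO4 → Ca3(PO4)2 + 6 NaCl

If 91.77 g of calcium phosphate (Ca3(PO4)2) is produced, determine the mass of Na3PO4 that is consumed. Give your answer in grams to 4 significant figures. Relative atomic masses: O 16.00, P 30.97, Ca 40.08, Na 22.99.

97.01 g

M(Ca3(PO4)2) = 3(40.08) + 2(30.97) + 8(16.00) = 310.18 g/mol.
M(Na3PO4) = 3(22.99) + 30.97 + 4(16.00) = 163.94 g/mol.
n(Ca3(PO4)2) = 91.770 g / 310.18 g/mol = 0.29586 mol.
From the equation the Ca3(PO4)2:Na3PO4 mole ratio is 1:2, so n(Na3PO4) = 0.29586 × 2/1 = 0.59172 mol.
Mass of Na3PO4 = 0.59172 mol × 163.94 g/mol = 97.007 g.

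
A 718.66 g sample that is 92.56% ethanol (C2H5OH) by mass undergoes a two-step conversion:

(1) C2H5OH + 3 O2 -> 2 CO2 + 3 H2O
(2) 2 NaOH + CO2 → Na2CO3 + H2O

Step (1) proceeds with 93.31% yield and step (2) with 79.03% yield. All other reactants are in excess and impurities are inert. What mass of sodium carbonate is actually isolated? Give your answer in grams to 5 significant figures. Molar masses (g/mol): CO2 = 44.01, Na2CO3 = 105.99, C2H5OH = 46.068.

2257.2 g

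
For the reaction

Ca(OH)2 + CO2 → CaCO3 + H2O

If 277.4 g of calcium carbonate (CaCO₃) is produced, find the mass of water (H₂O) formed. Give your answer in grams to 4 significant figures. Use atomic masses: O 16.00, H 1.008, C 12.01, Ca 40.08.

49.93 g

M(CaCO3) = 40.08 + 12.01 + 3(16.00) = 100.09 g/mol.
M(H2O) = 2(1.008) + 16.00 = 18.016 g/mol.
n(CaCO3) = 277.40 g / 100.09 g/mol = 2.7715 mol.
From the equation the CaCO3:H2O mole ratio is 1:1, so n(H2O) = 2.7715 × 1/1 = 2.7715 mol.
Mass of H2O = 2.7715 mol × 18.016 g/mol = 49.931 g.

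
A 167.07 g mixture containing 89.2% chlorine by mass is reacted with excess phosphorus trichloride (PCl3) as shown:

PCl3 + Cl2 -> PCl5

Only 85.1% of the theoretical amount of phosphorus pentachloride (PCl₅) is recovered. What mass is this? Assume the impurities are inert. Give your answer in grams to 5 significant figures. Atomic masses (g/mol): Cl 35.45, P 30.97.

372.45 g

Pure Cl2 available = 167.07 g × 0.892 = 149.026 g.
M(Cl2) = 2(35.45) = 70.90 g/mol.
M(PCl5) = 30.97 + 5(35.45) = 208.22 g/mol.
n(Cl2) = 149.026 g / 70.90 g/mol = 2.10192 mol.
From the equation the Cl2:PCl5 mole ratio is 1:1, so n(PCl5) = 2.10192 × 1/1 = 2.10192 mol.
Mass of PCl5 = 2.10192 mol × 208.22 g/mol = 437.663 g.
Actual mass collected = 437.663 g × 0.851 = 372.451 g.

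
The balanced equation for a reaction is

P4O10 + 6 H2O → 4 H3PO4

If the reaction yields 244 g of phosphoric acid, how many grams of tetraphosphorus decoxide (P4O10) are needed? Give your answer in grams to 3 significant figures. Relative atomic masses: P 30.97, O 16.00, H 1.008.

177 g

M(H3PO4) = 3(1.008) + 30.97 + 4(16.00) = 97.994 g/mol.
M(P4O10) = 4(30.97) + 10(16.00) = 283.88 g/mol.
n(H3PO4) = 244.0 g / 97.994 g/mol = 2.490 mol.
From the equation the H3PO4:P4O10 mole ratio is 4:1, so n(P4O10) = 2.490 × 1/4 = 0.6225 mol.
Mass of P4O10 = 0.6225 mol × 283.88 g/mol = 176.7 g.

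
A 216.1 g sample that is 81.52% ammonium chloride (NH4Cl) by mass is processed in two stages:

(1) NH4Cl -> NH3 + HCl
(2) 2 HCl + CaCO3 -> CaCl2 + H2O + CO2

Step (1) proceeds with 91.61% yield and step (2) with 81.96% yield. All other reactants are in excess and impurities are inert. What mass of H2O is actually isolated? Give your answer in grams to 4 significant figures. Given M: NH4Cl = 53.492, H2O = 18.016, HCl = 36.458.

Pure NH4Cl = 216.1 × 0.8152 = 176.16 g.
n(NH4Cl) = 176.16 / 53.492 = 3.2933 mol.
Step 1 (NH4Cl:HCl = 1:1): theoretical n(HCl) = 3.2933 mol; at 91.61% yield, n(HCl) = 3.0170 mol.
Step 2 (HCl:H2O = 2:1): theoretical n(H2O) = 1.5085 mol, so theoretical mass = 1.5085 × 18.016 = 27.177 g.
At 81.96% yield, actual mass of H2O = 27.177 × 0.8196 = 22.274 g.

22.27 g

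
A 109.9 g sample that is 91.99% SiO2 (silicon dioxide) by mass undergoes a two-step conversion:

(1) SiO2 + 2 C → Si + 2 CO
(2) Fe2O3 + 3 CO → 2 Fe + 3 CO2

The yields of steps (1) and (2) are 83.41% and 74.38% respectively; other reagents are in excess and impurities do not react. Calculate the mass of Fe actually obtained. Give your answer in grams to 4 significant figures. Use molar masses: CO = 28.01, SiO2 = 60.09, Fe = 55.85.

77.73 g

Pure SiO2 = 109.9 × 0.9199 = 101.10 g.
n(SiO2) = 101.10 / 60.09 = 1.6824 mol.
Step 1 (SiO2:CO = 1:2): theoretical n(CO) = 3.3649 mol; at 83.41% yield, n(CO) = 2.8066 mol.
Step 2 (CO:Fe = 3:2): theoretical n(Fe) = 1.8711 mol, so theoretical mass = 1.8711 × 55.85 = 104.50 g.
At 74.38% yield, actual mass of Fe = 104.50 × 0.7438 = 77.727 g.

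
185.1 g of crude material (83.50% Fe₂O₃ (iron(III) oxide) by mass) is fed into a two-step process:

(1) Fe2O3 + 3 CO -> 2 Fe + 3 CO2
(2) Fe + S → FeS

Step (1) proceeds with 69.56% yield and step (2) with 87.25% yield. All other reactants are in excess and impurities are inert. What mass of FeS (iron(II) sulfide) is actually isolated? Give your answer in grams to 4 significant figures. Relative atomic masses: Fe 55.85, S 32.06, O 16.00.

103.3 g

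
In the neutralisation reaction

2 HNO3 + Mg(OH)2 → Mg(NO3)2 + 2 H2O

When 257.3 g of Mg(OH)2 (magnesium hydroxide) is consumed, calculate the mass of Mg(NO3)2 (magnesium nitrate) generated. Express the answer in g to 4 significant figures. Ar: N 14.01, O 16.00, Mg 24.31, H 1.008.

654.3 g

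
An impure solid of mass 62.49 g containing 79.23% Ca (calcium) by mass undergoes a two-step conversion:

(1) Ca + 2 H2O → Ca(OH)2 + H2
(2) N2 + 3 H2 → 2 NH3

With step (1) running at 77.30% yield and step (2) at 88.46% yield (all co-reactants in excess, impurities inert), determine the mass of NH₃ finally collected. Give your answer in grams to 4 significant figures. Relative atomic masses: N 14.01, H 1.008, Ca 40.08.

9.592 g

Pure Ca = 62.49 × 0.7923 = 49.511 g.
M(Ca) = 40.08 g/mol.
M(NH3) = 14.01 + 3(1.008) = 17.034 g/mol.
n(Ca) = 49.511 / 40.08 = 1.2353 mol.
Step 1 (Ca:H2 = 1:1): theoretical n(H2) = 1.2353 mol; at 77.30% yield, n(H2) = 0.95489 mol.
Step 2 (H2:NH3 = 3:2): theoretical n(NH3) = 0.63659 mol, so theoretical mass = 0.63659 × 17.034 = 10.844 g.
At 88.46% yield, actual mass of NH3 = 10.844 × 0.8846 = 9.5923 g.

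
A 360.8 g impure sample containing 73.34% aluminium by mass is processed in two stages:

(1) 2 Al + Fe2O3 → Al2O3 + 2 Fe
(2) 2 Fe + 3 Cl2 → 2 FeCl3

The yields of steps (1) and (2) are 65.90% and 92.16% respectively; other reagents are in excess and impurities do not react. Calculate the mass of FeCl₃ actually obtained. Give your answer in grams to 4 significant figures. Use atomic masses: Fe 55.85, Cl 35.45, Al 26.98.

966.1 g

Pure Al = 360.8 × 0.7334 = 264.61 g.
M(Al) = 26.98 g/mol.
M(FeCl3) = 55.85 + 3(35.45) = 162.20 g/mol.
n(Al) = 264.61 / 26.98 = 9.8077 mol.
Step 1 (Al:Fe = 2:2): theoretical n(Fe) = 9.8077 mol; at 65.90% yield, n(Fe) = 6.4632 mol.
Step 2 (Fe:FeCl3 = 2:2): theoretical n(FeCl3) = 6.4632 mol, so theoretical mass = 6.4632 × 162.20 = 1048.3 g.
At 92.16% yield, actual mass of FeCl3 = 1048.3 × 0.9216 = 966.15 g.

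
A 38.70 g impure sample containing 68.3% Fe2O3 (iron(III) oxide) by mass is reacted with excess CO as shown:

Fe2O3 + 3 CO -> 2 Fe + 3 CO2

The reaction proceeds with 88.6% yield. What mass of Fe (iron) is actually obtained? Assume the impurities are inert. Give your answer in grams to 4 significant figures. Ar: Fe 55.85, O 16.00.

16.38 g

Pure Fe2O3 available = 38.70 g × 0.683 = 26.432 g.
M(Fe2O3) = 2(55.85) + 3(16.00) = 159.70 g/mol.
M(Fe) = 55.85 g/mol.
n(Fe2O3) = 26.432 g / 159.70 g/mol = 0.16551 mol.
From the equation the Fe2O3:Fe mole ratio is 1:2, so n(Fe) = 0.16551 × 2/1 = 0.33102 mol.
Mass of Fe = 0.33102 mol × 55.85 g/mol = 18.488 g.
Actual mass collected = 18.488 g × 0.886 = 16.380 g.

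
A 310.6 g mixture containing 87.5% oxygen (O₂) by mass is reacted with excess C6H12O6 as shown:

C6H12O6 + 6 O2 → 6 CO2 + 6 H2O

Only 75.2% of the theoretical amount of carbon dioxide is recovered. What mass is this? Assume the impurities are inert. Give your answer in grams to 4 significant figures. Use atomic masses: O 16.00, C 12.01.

281.1 g

Pure O2 available = 310.6 g × 0.875 = 271.78 g.
M(O2) = 2(16.00) = 32.00 g/mol.
M(CO2) = 12.01 + 2(16.00) = 44.01 g/mol.
n(O2) = 271.78 g / 32.00 g/mol = 8.4930 mol.
From the equation the O2:CO2 mole ratio is 6:6, so n(CO2) = 8.4930 × 6/6 = 8.4930 mol.
Mass of CO2 = 8.4930 mol × 44.01 g/mol = 373.78 g.
Actual mass collected = 373.78 g × 0.752 = 281.08 g.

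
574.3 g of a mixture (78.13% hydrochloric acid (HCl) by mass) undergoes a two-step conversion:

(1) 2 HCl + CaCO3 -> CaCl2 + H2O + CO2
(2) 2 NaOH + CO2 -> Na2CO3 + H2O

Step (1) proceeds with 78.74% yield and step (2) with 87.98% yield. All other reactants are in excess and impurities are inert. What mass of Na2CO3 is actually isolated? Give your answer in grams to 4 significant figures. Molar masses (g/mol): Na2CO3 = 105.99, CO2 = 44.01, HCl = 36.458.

Pure HCl = 574.3 × 0.7813 = 448.70 g.
n(HCl) = 448.70 / 36.458 = 12.307 mol.
Step 1 (HCl:CO2 = 2:1): theoretical n(CO2) = 6.1537 mol; at 78.74% yield, n(CO2) = 4.8454 mol.
Step 2 (CO2:Na2CO3 = 1:1): theoretical n(Na2CO3) = 4.8454 mol, so theoretical mass = 4.8454 × 105.99 = 513.56 g.
At 87.98% yield, actual mass of Na2CO3 = 513.56 × 0.8798 = 451.83 g.

451.8 g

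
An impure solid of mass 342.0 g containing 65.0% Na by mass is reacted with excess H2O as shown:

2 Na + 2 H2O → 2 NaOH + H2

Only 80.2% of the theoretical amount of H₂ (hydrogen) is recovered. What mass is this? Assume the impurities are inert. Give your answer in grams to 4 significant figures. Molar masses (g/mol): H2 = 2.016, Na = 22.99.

7.817 g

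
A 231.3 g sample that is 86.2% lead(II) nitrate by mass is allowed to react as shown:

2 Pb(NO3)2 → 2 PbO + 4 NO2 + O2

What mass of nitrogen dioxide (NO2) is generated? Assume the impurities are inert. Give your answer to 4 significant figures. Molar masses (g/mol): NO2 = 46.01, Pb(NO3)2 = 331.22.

55.39 g

Mass of pure Pb(NO3)2 = 231.3 g × 0.862 = 199.38 g.
n(Pb(NO3)2) = 199.38 g / 331.22 g/mol = 0.60196 mol.
From the equation the Pb(NO3)2:NO2 mole ratio is 2:4, so n(NO2) = 0.60196 × 4/2 = 1.2039 mol.
Mass of NO2 = 1.2039 mol × 46.01 g/mol = 55.392 g.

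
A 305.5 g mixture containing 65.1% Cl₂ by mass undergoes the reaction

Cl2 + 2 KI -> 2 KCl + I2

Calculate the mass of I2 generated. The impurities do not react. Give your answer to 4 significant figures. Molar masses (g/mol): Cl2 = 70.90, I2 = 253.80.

Mass of pure Cl2 = 305.5 g × 0.651 = 198.88 g.
n(Cl2) = 198.88 g / 70.90 g/mol = 2.8051 mol.
From the equation the Cl2:I2 mole ratio is 1:1, so n(I2) = 2.8051 × 1/1 = 2.8051 mol.
Mass of I2 = 2.8051 mol × 253.80 g/mol = 711.93 g.

711.9 g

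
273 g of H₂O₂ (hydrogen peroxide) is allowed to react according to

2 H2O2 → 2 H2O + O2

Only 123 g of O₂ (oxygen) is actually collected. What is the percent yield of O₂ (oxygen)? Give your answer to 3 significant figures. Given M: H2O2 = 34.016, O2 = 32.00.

n(H2O2) = 273.0 g / 34.016 g/mol = 8.026 mol.
From the equation the H2O2:O2 mole ratio is 2:1, so n(O2) = 8.026 × 1/2 = 4.013 mol.
Mass of O2 = 4.013 mol × 32.00 g/mol = 128.4 g.
This is the theoretical yield. Percent yield = 123 g / 128.4 g × 100% = 95.79%.

95.8 %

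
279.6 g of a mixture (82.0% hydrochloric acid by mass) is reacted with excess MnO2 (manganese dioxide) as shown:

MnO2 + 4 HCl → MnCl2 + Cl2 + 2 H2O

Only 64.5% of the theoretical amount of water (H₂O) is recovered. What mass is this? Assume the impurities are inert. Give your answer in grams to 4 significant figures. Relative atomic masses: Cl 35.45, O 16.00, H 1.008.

Pure HCl available = 279.6 g × 0.820 = 229.27 g.
M(HCl) = 1.008 + 35.45 = 36.458 g/mol.
M(H2O) = 2(1.008) + 16.00 = 18.016 g/mol.
n(HCl) = 229.27 g / 36.458 g/mol = 6.2887 mol.
From the equation the HCl:H2O mole ratio is 4:2, so n(H2O) = 6.2887 × 2/4 = 3.1443 mol.
Mass of H2O = 3.1443 mol × 18.016 g/mol = 56.648 g.
Actual mass collected = 56.648 g × 0.645 = 36.538 g.

36.54 g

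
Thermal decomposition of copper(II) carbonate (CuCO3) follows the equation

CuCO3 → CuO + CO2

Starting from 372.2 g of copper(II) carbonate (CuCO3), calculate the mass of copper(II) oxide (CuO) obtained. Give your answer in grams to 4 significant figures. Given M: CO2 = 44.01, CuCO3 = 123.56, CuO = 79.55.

239.6 g

n(CuCO3) = 372.20 g / 123.56 g/mol = 3.0123 mol.
From the equation the CuCO3:CuO mole ratio is 1:1, so n(CuO) = 3.0123 × 1/1 = 3.0123 mol.
Mass of CuO = 3.0123 mol × 79.55 g/mol = 239.63 g.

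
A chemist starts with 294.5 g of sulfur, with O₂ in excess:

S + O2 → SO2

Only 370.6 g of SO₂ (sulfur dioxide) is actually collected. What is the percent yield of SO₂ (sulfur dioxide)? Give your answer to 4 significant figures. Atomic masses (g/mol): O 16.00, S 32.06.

M(S) = 32.06 g/mol.
M(SO2) = 32.06 + 2(16.00) = 64.06 g/mol.
n(S) = 294.50 g / 32.06 g/mol = 9.1859 mol.
From the equation the S:SO2 mole ratio is 1:1, so n(SO2) = 9.1859 × 1/1 = 9.1859 mol.
Mass of SO2 = 9.1859 mol × 64.06 g/mol = 588.45 g.
This is the theoretical yield. Percent yield = 370.6 g / 588.45 g × 100% = 62.979%.

62.98 %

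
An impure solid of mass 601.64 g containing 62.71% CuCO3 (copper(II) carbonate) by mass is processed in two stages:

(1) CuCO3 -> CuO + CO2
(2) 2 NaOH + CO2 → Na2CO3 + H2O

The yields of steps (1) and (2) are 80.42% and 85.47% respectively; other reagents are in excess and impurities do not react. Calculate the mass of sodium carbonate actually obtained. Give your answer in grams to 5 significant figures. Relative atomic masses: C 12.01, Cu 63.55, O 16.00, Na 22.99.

222.45 g

Pure CuCO3 = 601.64 × 0.6271 = 377.288 g.
M(CuCO3) = 63.55 + 12.01 + 3(16.00) = 123.56 g/mol.
M(Na2CO3) = 2(22.99) + 12.01 + 3(16.00) = 105.99 g/mol.
n(CuCO3) = 377.288 / 123.56 = 3.05348 mol.
Step 1 (CuCO3:CO2 = 1:1): theoretical n(CO2) = 3.05348 mol; at 80.42% yield, n(CO2) = 2.45561 mol.
Step 2 (CO2:Na2CO3 = 1:1): theoretical n(Na2CO3) = 2.45561 mol, so theoretical mass = 2.45561 × 105.99 = 260.270 g.
At 85.47% yield, actual mass of Na2CO3 = 260.270 × 0.8547 = 222.453 g.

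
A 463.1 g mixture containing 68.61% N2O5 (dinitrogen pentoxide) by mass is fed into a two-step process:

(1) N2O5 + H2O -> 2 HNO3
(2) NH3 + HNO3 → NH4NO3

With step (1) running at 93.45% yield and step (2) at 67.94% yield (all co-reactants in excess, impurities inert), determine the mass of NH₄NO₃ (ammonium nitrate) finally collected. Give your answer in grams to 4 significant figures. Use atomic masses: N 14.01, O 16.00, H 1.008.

299.0 g

Pure N2O5 = 463.1 × 0.6861 = 317.73 g.
M(N2O5) = 2(14.01) + 5(16.00) = 108.02 g/mol.
M(NH4NO3) = 2(14.01) + 4(1.008) + 3(16.00) = 80.052 g/mol.
n(N2O5) = 317.73 / 108.02 = 2.9414 mol.
Step 1 (N2O5:HNO3 = 1:2): theoretical n(HNO3) = 5.8829 mol; at 93.45% yield, n(HNO3) = 5.4975 mol.
Step 2 (HNO3:NH4NO3 = 1:1): theoretical n(NH4NO3) = 5.4975 mol, so theoretical mass = 5.4975 × 80.052 = 440.09 g.
At 67.94% yield, actual mass of NH4NO3 = 440.09 × 0.6794 = 299.00 g.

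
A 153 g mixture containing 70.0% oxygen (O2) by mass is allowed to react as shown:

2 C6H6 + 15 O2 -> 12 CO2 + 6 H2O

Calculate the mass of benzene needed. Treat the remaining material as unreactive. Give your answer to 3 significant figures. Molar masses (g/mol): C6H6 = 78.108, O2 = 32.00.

34.9 g

Mass of pure O2 = 153 g × 0.700 = 107.1 g.
n(O2) = 107.1 g / 32.00 g/mol = 3.347 mol.
From the equation the O2:C6H6 mole ratio is 15:2, so n(C6H6) = 3.347 × 2/15 = 0.4462 mol.
Mass of C6H6 = 0.4462 mol × 78.108 g/mol = 34.86 g.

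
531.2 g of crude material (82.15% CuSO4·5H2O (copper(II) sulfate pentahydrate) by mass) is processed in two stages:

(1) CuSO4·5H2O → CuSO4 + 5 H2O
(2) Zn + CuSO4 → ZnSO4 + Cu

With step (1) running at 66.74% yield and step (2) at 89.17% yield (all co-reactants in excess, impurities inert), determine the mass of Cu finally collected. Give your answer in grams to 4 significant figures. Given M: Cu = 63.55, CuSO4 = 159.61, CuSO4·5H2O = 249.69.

66.10 g

Pure CuSO4·5H2O = 531.2 × 0.8215 = 436.38 g.
n(CuSO4·5H2O) = 436.38 / 249.69 = 1.7477 mol.
Step 1 (CuSO4·5H2O:CuSO4 = 1:1): theoretical n(CuSO4) = 1.7477 mol; at 66.74% yield, n(CuSO4) = 1.1664 mol.
Step 2 (CuSO4:Cu = 1:1): theoretical n(Cu) = 1.1664 mol, so theoretical mass = 1.1664 × 63.55 = 74.125 g.
At 89.17% yield, actual mass of Cu = 74.125 × 0.8917 = 66.097 g.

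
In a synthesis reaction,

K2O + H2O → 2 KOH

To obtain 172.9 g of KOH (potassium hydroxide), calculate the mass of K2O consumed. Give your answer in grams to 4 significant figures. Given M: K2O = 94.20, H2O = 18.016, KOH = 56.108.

145.1 g

n(KOH) = 172.90 g / 56.108 g/mol = 3.0816 mol.
From the equation the KOH:K2O mole ratio is 2:1, so n(K2O) = 3.0816 × 1/2 = 1.5408 mol.
Mass of K2O = 1.5408 mol × 94.20 g/mol = 145.14 g.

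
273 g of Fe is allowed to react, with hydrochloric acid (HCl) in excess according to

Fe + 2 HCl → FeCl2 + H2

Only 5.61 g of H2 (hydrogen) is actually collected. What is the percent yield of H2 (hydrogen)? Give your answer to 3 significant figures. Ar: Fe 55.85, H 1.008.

M(Fe) = 55.85 g/mol.
M(H2) = 2(1.008) = 2.016 g/mol.
n(Fe) = 273.0 g / 55.85 g/mol = 4.888 mol.
From the equation the Fe:H2 mole ratio is 1:1, so n(H2) = 4.888 × 1/1 = 4.888 mol.
Mass of H2 = 4.888 mol × 2.016 g/mol = 9.854 g.
This is the theoretical yield. Percent yield = 5.61 g / 9.854 g × 100% = 56.93%.

56.9 %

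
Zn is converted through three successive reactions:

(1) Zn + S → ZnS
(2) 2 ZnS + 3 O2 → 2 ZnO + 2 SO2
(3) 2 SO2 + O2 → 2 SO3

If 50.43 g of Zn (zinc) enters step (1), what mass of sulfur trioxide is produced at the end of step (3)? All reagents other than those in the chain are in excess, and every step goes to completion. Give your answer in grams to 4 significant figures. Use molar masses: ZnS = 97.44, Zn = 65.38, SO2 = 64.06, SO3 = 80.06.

61.75 g

n(Zn) = 50.43 / 65.38 = 0.77134 mol.
Reaction (1): Zn→ZnS ratio 1:1 ⇒ n(ZnS) = 0.77134 mol.
Reaction (2): ZnS→SO2 ratio 2:2 ⇒ n(SO2) = 0.77134 mol.
Reaction (3): SO2→SO3 ratio 2:2 ⇒ n(SO3) = 0.77134 mol.
Mass of SO3 = 0.77134 × 80.06 = 61.753 g.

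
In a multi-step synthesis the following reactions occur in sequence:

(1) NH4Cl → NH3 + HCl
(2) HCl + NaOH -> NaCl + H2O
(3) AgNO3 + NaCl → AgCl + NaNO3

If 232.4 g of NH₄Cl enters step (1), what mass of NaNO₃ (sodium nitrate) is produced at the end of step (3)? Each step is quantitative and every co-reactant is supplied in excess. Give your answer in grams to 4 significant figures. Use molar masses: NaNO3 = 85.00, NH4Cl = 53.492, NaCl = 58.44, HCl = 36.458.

n(NH4Cl) = 232.4 / 53.492 = 4.3446 mol.
Reaction (1): NH4Cl→HCl ratio 1:1 ⇒ n(HCl) = 4.3446 mol.
Reaction (2): HCl→NaCl ratio 1:1 ⇒ n(NaCl) = 4.3446 mol.
Reaction (3): NaCl→NaNO3 ratio 1:1 ⇒ n(NaNO3) = 4.3446 mol.
Mass of NaNO3 = 4.3446 × 85.00 = 369.29 g.

369.3 g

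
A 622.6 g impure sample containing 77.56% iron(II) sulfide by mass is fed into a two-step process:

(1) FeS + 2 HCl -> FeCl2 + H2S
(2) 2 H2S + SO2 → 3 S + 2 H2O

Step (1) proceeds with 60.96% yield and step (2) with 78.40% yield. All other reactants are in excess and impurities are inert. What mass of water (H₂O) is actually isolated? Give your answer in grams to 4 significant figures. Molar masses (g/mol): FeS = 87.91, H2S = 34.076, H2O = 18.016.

47.30 g

Pure FeS = 622.6 × 0.7756 = 482.89 g.
n(FeS) = 482.89 / 87.91 = 5.4930 mol.
Step 1 (FeS:H2S = 1:1): theoretical n(H2S) = 5.4930 mol; at 60.96% yield, n(H2S) = 3.3485 mol.
Step 2 (H2S:H2O = 2:2): theoretical n(H2O) = 3.3485 mol, so theoretical mass = 3.3485 × 18.016 = 60.327 g.
At 78.40% yield, actual mass of H2O = 60.327 × 0.7840 = 47.296 g.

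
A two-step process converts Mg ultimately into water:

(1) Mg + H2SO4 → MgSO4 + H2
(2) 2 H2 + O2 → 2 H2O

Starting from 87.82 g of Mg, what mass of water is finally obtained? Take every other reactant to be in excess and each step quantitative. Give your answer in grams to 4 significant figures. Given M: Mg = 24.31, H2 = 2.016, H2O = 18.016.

65.08 g

n(Mg) = 87.820 / 24.31 = 3.6125 mol.
Step 1 gives a 1:1 ratio of Mg to H2, so n(H2) = 3.6125 mol.
In step 2 the H2:H2O ratio is 2:2, so n(H2O) = 3.6125 mol.
Mass of H2O = 3.6125 × 18.016 = 65.083 g.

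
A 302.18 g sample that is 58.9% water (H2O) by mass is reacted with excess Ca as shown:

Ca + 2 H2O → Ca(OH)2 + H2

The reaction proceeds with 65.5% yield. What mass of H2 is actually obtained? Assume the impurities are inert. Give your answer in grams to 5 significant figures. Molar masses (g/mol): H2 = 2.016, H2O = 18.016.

6.5227 g

Pure H2O available = 302.18 g × 0.589 = 177.984 g.
n(H2O) = 177.984 g / 18.016 g/mol = 9.87922 mol.
From the equation the H2O:H2 mole ratio is 2:1, so n(H2) = 9.87922 × 1/2 = 4.93961 mol.
Mass of H2 = 4.93961 mol × 2.016 g/mol = 9.95825 g.
Actual mass collected = 9.95825 g × 0.655 = 6.52266 g.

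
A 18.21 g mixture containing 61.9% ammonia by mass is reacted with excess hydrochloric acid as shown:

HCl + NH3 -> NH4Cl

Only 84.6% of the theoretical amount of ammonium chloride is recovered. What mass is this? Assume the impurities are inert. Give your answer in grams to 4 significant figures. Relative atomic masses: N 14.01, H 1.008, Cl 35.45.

Pure NH3 available = 18.21 g × 0.619 = 11.272 g.
M(NH3) = 14.01 + 3(1.008) = 17.034 g/mol.
M(NH4Cl) = 14.01 + 4(1.008) + 35.45 = 53.492 g/mol.
n(NH3) = 11.272 g / 17.034 g/mol = 0.66173 mol.
From the equation the NH3:NH4Cl mole ratio is 1:1, so n(NH4Cl) = 0.66173 × 1/1 = 0.66173 mol.
Mass of NH4Cl = 0.66173 mol × 53.492 g/mol = 35.398 g.
Actual mass collected = 35.398 g × 0.846 = 29.946 g.

29.95 g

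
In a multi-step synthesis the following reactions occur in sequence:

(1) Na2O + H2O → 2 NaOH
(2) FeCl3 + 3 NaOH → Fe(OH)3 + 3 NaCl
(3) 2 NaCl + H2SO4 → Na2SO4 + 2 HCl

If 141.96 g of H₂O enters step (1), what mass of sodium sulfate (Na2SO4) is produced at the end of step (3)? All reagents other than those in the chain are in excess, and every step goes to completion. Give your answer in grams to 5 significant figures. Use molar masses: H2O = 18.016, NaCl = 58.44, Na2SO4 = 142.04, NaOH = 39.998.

n(H2O) = 141.96 / 18.016 = 7.87966 mol.
Reaction (1): H2O→NaOH ratio 1:2 ⇒ n(NaOH) = 15.7593 mol.
Reaction (2): NaOH→NaCl ratio 3:3 ⇒ n(NaCl) = 15.7593 mol.
Reaction (3): NaCl→Na2SO4 ratio 2:1 ⇒ n(Na2SO4) = 7.87966 mol.
Mass of Na2SO4 = 7.87966 × 142.04 = 1119.23 g.

1119.2 g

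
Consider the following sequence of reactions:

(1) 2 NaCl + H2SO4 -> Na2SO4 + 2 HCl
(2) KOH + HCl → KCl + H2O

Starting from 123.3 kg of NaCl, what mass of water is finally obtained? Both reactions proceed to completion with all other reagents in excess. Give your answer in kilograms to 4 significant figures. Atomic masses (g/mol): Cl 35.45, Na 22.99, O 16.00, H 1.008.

38.01 kg

M(NaCl) = 22.99 + 35.45 = 58.44 g/mol.
M(H2O) = 2(1.008) + 16.00 = 18.016 g/mol.
123.3 kg = 123300 g.
n(NaCl) = 123300 / 58.44 = 2109.9 mol.
Step 1 gives a 2:2 ratio of NaCl to HCl, so n(HCl) = 2109.9 mol.
In step 2 the HCl:H2O ratio is 1:1, so n(H2O) = 2109.9 mol.
Mass of H2O = 2109.9 × 18.016 = 38011 g = 38.01 kg.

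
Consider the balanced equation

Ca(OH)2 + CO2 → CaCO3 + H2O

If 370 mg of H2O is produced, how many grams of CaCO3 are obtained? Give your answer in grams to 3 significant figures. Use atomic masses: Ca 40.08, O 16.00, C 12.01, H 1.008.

2.06 g

M(H2O) = 2(1.008) + 16.00 = 18.016 g/mol.
M(CaCO3) = 40.08 + 12.01 + 3(16.00) = 100.09 g/mol.
Convert: 370 mg = 0.3700 g.
n(H2O) = 0.3700 g / 18.016 g/mol = 0.02054 mol.
From the equation the H2O:CaCO3 mole ratio is 1:1, so n(CaCO3) = 0.02054 × 1/1 = 0.02054 mol.
Mass of CaCO3 = 0.02054 mol × 100.09 g/mol = 2.056 g.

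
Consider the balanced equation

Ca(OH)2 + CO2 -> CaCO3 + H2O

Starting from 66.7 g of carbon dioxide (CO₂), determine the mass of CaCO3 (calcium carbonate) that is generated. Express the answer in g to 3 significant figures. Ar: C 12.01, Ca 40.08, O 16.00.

M(CO2) = 12.01 + 2(16.00) = 44.01 g/mol.
M(CaCO3) = 40.08 + 12.01 + 3(16.00) = 100.09 g/mol.
n(CO2) = 66.70 g / 44.01 g/mol = 1.516 mol.
From the equation the CO2:CaCO3 mole ratio is 1:1, so n(CaCO3) = 1.516 × 1/1 = 1.516 mol.
Mass of CaCO3 = 1.516 mol × 100.09 g/mol = 151.7 g.

152 g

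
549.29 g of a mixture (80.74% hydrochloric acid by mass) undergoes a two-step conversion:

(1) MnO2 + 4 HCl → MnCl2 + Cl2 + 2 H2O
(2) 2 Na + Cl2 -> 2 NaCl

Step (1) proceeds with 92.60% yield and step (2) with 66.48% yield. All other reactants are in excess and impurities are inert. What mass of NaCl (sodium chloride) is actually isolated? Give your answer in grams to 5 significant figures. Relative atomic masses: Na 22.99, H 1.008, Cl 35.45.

Pure HCl = 549.29 × 0.8074 = 443.497 g.
M(HCl) = 1.008 + 35.45 = 36.458 g/mol.
M(NaCl) = 22.99 + 35.45 = 58.44 g/mol.
n(HCl) = 443.497 / 36.458 = 12.1646 mol.
Step 1 (HCl:Cl2 = 4:1): theoretical n(Cl2) = 3.04115 mol; at 92.60% yield, n(Cl2) = 2.81610 mol.
Step 2 (Cl2:NaCl = 1:2): theoretical n(NaCl) = 5.63221 mol, so theoretical mass = 5.63221 × 58.44 = 329.146 g.
At 66.48% yield, actual mass of NaCl = 329.146 × 0.6648 = 218.816 g.

218.82 g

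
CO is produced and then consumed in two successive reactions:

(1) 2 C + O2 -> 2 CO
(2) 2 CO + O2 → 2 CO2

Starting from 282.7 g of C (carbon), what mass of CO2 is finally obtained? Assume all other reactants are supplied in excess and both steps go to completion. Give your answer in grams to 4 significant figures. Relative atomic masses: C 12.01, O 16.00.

M(C) = 12.01 g/mol.
M(CO2) = 12.01 + 2(16.00) = 44.01 g/mol.
n(C) = 282.70 / 12.01 = 23.539 mol.
Step 1 gives a 2:2 ratio of C to CO, so n(CO) = 23.539 mol.
In step 2 the CO:CO2 ratio is 2:2, so n(CO2) = 23.539 mol.
Mass of CO2 = 23.539 × 44.01 = 1035.9 g.

1036 g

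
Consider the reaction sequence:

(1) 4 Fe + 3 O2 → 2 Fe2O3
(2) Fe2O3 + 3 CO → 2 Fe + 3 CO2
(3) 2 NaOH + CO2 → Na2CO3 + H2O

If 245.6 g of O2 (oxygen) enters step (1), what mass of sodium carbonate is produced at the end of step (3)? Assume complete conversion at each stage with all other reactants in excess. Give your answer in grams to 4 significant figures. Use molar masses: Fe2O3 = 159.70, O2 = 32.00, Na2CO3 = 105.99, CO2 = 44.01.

1627 g

n(O2) = 245.6 / 32.00 = 7.6750 mol.
Reaction (1): O2→Fe2O3 ratio 3:2 ⇒ n(Fe2O3) = 5.1167 mol.
Reaction (2): Fe2O3→CO2 ratio 1:3 ⇒ n(CO2) = 15.350 mol.
Reaction (3): CO2→Na2CO3 ratio 1:1 ⇒ n(Na2CO3) = 15.350 mol.
Mass of Na2CO3 = 15.350 × 105.99 = 1626.9 g.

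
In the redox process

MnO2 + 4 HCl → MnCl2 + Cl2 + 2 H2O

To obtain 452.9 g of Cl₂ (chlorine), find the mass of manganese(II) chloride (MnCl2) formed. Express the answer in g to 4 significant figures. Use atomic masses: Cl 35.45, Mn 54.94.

803.8 g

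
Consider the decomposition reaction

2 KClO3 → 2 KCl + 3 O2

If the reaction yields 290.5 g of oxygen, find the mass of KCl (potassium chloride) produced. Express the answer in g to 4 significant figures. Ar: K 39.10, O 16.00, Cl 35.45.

M(O2) = 2(16.00) = 32.00 g/mol.
M(KCl) = 39.10 + 35.45 = 74.55 g/mol.
n(O2) = 290.50 g / 32.00 g/mol = 9.0781 mol.
From the equation the O2:KCl mole ratio is 3:2, so n(KCl) = 9.0781 × 2/3 = 6.0521 mol.
Mass of KCl = 6.0521 mol × 74.55 g/mol = 451.18 g.

451.2 g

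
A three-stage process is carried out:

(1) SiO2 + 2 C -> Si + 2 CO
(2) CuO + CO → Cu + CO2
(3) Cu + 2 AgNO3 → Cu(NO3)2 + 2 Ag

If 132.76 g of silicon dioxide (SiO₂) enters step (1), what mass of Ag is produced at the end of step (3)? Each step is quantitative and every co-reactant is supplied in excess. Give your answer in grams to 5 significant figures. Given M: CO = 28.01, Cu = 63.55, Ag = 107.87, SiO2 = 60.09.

n(SiO2) = 132.76 / 60.09 = 2.20935 mol.
Reaction (1): SiO2→CO ratio 1:2 ⇒ n(CO) = 4.41871 mol.
Reaction (2): CO→Cu ratio 1:1 ⇒ n(Cu) = 4.41871 mol.
Reaction (3): Cu→Ag ratio 1:2 ⇒ n(Ag) = 8.83741 mol.
Mass of Ag = 8.83741 × 107.87 = 953.291 g.

953.29 g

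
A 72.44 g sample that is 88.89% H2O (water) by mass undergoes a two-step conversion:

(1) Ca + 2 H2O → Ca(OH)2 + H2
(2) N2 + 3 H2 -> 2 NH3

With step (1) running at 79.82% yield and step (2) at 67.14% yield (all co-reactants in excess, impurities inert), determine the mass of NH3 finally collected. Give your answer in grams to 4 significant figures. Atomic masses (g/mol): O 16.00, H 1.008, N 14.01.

10.88 g

Pure H2O = 72.44 × 0.8889 = 64.392 g.
M(H2O) = 2(1.008) + 16.00 = 18.016 g/mol.
M(NH3) = 14.01 + 3(1.008) = 17.034 g/mol.
n(H2O) = 64.392 / 18.016 = 3.5742 mol.
Step 1 (H2O:H2 = 2:1): theoretical n(H2) = 1.7871 mol; at 79.82% yield, n(H2) = 1.4264 mol.
Step 2 (H2:NH3 = 3:2): theoretical n(NH3) = 0.95096 mol, so theoretical mass = 0.95096 × 17.034 = 16.199 g.
At 67.14% yield, actual mass of NH3 = 16.199 × 0.6714 = 10.876 g.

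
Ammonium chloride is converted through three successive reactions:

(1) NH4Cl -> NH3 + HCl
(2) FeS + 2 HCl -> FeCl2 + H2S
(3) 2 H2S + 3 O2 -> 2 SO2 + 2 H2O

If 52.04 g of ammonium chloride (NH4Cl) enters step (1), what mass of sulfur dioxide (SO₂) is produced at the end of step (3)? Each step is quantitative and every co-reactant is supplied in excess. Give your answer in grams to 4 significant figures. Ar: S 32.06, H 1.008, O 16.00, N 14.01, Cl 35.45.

M(NH4Cl) = 14.01 + 4(1.008) + 35.45 = 53.492 g/mol.
M(SO2) = 32.06 + 2(16.00) = 64.06 g/mol.
n(NH4Cl) = 52.04 / 53.492 = 0.97286 mol.
Reaction (1): NH4Cl→HCl ratio 1:1 ⇒ n(HCl) = 0.97286 mol.
Reaction (2): HCl→H2S ratio 2:1 ⇒ n(H2S) = 0.48643 mol.
Reaction (3): H2S→SO2 ratio 2:2 ⇒ n(SO2) = 0.48643 mol.
Mass of SO2 = 0.48643 × 64.06 = 31.161 g.

31.16 g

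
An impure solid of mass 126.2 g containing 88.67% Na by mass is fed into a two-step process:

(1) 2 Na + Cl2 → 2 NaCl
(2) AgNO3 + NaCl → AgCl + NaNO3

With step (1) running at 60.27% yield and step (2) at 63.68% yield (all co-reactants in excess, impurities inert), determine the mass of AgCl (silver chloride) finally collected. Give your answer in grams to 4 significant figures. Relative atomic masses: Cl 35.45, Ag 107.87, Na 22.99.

Pure Na = 126.2 × 0.8867 = 111.90 g.
M(Na) = 22.99 g/mol.
M(AgCl) = 107.87 + 35.45 = 143.32 g/mol.
n(Na) = 111.90 / 22.99 = 4.8674 mol.
Step 1 (Na:NaCl = 2:2): theoretical n(NaCl) = 4.8674 mol; at 60.27% yield, n(NaCl) = 2.9336 mol.
Step 2 (NaCl:AgCl = 1:1): theoretical n(AgCl) = 2.9336 mol, so theoretical mass = 2.9336 × 143.32 = 420.44 g.
At 63.68% yield, actual mass of AgCl = 420.44 × 0.6368 = 267.74 g.

267.7 g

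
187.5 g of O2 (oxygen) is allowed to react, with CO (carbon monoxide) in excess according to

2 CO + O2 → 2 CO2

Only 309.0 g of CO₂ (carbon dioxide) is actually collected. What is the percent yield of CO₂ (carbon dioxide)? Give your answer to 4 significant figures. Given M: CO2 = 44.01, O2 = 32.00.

59.91 %

n(O2) = 187.50 g / 32.00 g/mol = 5.8594 mol.
From the equation the O2:CO2 mole ratio is 1:2, so n(CO2) = 5.8594 × 2/1 = 11.719 mol.
Mass of CO2 = 11.719 mol × 44.01 g/mol = 515.74 g.
This is the theoretical yield. Percent yield = 309.0 g / 515.74 g × 100% = 59.914%.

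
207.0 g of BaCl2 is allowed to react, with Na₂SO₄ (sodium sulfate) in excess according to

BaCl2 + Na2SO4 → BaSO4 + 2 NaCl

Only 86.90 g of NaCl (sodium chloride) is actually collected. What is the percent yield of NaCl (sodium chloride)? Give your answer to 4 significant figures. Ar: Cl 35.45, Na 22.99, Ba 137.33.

74.79 %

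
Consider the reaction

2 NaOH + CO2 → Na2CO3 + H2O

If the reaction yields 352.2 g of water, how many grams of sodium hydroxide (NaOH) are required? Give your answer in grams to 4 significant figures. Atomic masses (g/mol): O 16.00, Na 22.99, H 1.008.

M(H2O) = 2(1.008) + 16.00 = 18.016 g/mol.
M(NaOH) = 22.99 + 16.00 + 1.008 = 39.998 g/mol.
n(H2O) = 352.20 g / 18.016 g/mol = 19.549 mol.
From the equation the H2O:NaOH mole ratio is 1:2, so n(NaOH) = 19.549 × 2/1 = 39.099 mol.
Mass of NaOH = 39.099 mol × 39.998 g/mol = 1563.9 g.

1564 g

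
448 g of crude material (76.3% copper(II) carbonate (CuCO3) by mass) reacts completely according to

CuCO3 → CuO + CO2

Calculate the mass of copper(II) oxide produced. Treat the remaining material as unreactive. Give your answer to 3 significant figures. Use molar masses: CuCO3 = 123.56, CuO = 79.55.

220 g

Mass of pure CuCO3 = 448 g × 0.763 = 341.8 g.
n(CuCO3) = 341.8 g / 123.56 g/mol = 2.766 mol.
From the equation the CuCO3:CuO mole ratio is 1:1, so n(CuO) = 2.766 × 1/1 = 2.766 mol.
Mass of CuO = 2.766 mol × 79.55 g/mol = 220.1 g.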